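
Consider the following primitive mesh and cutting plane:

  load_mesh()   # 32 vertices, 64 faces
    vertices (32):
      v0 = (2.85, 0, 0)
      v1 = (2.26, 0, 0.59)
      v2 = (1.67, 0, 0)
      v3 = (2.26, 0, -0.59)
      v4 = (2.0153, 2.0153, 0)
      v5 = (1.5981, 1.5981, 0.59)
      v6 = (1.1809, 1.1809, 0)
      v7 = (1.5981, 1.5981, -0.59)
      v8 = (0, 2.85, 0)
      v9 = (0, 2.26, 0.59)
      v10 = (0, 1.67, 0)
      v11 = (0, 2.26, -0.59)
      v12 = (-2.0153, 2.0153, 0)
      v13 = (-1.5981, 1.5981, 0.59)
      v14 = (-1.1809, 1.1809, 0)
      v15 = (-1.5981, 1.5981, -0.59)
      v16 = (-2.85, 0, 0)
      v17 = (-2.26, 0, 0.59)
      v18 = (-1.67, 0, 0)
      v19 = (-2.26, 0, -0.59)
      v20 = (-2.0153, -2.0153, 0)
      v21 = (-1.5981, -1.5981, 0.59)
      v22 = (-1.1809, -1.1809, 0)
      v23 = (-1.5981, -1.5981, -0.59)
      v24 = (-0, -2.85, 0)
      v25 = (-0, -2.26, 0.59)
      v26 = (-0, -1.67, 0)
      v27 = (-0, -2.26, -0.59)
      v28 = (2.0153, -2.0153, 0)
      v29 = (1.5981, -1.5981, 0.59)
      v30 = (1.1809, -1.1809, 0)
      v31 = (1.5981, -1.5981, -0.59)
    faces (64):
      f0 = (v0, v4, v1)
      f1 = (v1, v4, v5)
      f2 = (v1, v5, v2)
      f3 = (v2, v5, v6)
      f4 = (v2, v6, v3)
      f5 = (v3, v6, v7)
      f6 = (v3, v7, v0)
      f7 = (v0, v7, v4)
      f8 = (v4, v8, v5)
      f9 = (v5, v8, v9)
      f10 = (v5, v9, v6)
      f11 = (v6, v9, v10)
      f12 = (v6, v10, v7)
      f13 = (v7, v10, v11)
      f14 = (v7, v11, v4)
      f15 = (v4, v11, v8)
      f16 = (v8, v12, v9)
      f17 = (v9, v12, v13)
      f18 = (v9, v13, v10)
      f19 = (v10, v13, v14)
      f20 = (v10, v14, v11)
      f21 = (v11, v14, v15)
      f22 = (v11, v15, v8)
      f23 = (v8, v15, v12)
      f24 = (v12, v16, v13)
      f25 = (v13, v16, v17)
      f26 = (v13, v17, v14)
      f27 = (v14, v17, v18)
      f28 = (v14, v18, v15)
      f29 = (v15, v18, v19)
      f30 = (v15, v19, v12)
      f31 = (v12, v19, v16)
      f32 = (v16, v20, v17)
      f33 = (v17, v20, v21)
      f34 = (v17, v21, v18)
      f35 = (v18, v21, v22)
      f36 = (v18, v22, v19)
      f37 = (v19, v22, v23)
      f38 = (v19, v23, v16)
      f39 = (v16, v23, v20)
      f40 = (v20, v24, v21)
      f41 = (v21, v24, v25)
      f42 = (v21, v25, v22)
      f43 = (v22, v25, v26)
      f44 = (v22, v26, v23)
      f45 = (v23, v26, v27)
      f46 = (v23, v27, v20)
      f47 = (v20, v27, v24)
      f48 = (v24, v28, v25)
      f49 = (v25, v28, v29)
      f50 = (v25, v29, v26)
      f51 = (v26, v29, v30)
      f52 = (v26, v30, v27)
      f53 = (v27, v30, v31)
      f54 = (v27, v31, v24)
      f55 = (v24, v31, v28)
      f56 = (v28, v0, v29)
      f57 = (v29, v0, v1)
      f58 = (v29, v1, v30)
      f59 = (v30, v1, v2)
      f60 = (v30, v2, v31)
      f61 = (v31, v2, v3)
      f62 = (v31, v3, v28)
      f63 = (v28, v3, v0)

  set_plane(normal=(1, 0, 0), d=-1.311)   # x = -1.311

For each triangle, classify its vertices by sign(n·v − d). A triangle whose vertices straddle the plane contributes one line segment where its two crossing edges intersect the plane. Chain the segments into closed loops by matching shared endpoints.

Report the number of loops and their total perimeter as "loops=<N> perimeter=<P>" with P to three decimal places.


Straddling triangles (20 of 64):
  (v8,v12,v9) [+-+] → (-1.311, 2.30701, 0)–(-1.311, 2.10082, 0.206191)  len=0.2916
  (v9,v12,v13) [+--] → (-1.311, 2.10082, 0.206191)–(-1.311, 1.71701, 0.59)  len=0.5428
  (v9,v13,v10) [+-+] → (-1.311, 1.71701, 0.59)–(-1.311, 1.61102, 0.484006)  len=0.1499
  (v10,v13,v14) [+-+] → (-1.311, 1.61102, 0.484006)–(-1.311, 1.311, 0.183986)  len=0.4243
  (v11,v14,v15) [++-] → (-1.311, 1.311, -0.183986)–(-1.311, 1.71701, -0.59)  len=0.5742
  (v11,v15,v8) [+-+] → (-1.311, 1.71701, -0.59)–(-1.311, 1.823, -0.484006)  len=0.1499
  (v8,v15,v12) [+--] → (-1.311, 1.823, -0.484006)–(-1.311, 2.30701, 0)  len=0.6845
  (v13,v17,v14) [--+] → (-1.311, 1.03853, 0.0711324)–(-1.311, 1.311, 0.183986)  len=0.2949
  (v14,v17,v18) [+--] → (-1.311, 1.03853, 0.0711324)–(-1.311, 0.866782, 0)  len=0.1859
  (v14,v18,v15) [+--] → (-1.311, 0.866782, 0)–(-1.311, 1.311, -0.183986)  len=0.4808
  (v18,v21,v22) [--+] → (-1.311, -1.311, 0.183986)–(-1.311, -0.866782, 0)  len=0.4808
  (v18,v22,v19) [-+-] → (-1.311, -0.866782, 0)–(-1.311, -1.03853, -0.0711324)  len=0.1859
  (v19,v22,v23) [-+-] → (-1.311, -1.03853, -0.0711324)–(-1.311, -1.311, -0.183986)  len=0.2949
  (v20,v24,v21) [-+-] → (-1.311, -2.30701, 0)–(-1.311, -1.823, 0.484006)  len=0.6845
  (v21,v24,v25) [-++] → (-1.311, -1.823, 0.484006)–(-1.311, -1.71701, 0.59)  len=0.1499
  (v21,v25,v22) [-++] → (-1.311, -1.71701, 0.59)–(-1.311, -1.311, 0.183986)  len=0.5742
  (v22,v26,v23) [++-] → (-1.311, -1.61102, -0.484006)–(-1.311, -1.311, -0.183986)  len=0.4243
  (v23,v26,v27) [-++] → (-1.311, -1.61102, -0.484006)–(-1.311, -1.71701, -0.59)  len=0.1499
  (v23,v27,v20) [-+-] → (-1.311, -1.71701, -0.59)–(-1.311, -2.10082, -0.206191)  len=0.5428
  (v20,v27,v24) [-++] → (-1.311, -2.10082, -0.206191)–(-1.311, -2.30701, 0)  len=0.2916

Chained into 2 loop(s):
  loop 1: 10 segments, perimeter = 3.7788
  loop 2: 10 segments, perimeter = 3.7788
Total perimeter = 7.558

loops=2 perimeter=7.558


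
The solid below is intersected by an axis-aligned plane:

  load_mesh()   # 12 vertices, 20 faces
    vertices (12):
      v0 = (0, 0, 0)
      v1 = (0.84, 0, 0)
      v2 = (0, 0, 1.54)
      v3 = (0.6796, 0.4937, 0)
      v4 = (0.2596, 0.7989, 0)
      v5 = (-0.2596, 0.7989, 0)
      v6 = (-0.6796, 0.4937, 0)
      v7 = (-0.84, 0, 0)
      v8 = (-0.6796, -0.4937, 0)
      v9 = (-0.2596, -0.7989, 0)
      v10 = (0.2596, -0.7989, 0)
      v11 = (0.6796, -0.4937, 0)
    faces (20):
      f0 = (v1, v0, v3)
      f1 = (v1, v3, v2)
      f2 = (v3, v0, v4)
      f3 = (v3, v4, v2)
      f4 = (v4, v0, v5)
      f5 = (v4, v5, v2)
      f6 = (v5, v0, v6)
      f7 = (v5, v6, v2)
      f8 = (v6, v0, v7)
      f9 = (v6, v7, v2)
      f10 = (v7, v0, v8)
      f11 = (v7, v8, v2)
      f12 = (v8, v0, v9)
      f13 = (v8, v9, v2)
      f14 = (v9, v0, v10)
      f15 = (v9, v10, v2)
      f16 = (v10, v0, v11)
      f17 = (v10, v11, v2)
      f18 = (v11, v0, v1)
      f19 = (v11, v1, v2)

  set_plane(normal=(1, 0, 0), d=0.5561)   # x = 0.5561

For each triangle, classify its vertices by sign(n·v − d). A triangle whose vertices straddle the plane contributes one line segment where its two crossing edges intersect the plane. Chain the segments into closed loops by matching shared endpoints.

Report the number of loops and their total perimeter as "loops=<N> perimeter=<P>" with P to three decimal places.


Straddling triangles (8 of 20):
  (v1,v0,v3) [+-+] → (0.5561, 0, 0)–(0.5561, 0.403983, 0)  len=0.4040
  (v1,v3,v2) [++-] → (0.5561, 0.403983, 0.279856)–(0.5561, 0, 0.520483)  len=0.4702
  (v3,v0,v4) [+--] → (0.5561, 0.403983, 0)–(0.5561, 0.583443, 0)  len=0.1795
  (v3,v4,v2) [+--] → (0.5561, 0.583443, 0)–(0.5561, 0.403983, 0.279856)  len=0.3325
  (v10,v0,v11) [--+] → (0.5561, -0.403983, 0)–(0.5561, -0.583443, 0)  len=0.1795
  (v10,v11,v2) [-+-] → (0.5561, -0.583443, 0)–(0.5561, -0.403983, 0.279856)  len=0.3325
  (v11,v0,v1) [+-+] → (0.5561, -0.403983, 0)–(0.5561, 0, 0)  len=0.4040
  (v11,v1,v2) [++-] → (0.5561, 0, 0.520483)–(0.5561, -0.403983, 0.279856)  len=0.4702

Chained into 1 loop(s):
  loop 1: 8 segments, perimeter = 2.7722
Total perimeter = 2.772

loops=1 perimeter=2.772


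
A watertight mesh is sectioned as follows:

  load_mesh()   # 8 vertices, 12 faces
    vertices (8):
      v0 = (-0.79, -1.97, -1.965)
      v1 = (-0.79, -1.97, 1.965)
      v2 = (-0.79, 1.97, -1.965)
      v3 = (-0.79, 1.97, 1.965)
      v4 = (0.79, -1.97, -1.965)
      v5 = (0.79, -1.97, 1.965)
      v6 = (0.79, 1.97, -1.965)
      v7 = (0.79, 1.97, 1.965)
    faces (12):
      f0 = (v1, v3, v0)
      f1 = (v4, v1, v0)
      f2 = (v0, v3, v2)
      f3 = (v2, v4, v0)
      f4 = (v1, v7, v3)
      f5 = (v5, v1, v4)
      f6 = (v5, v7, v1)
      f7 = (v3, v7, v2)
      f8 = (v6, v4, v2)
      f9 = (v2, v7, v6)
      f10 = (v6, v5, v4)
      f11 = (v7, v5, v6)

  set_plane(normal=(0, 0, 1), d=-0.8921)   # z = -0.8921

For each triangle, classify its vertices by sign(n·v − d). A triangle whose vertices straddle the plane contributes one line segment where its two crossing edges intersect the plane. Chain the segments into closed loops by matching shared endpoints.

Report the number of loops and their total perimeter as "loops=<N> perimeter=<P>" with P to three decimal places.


loops=1 perimeter=11.040

Straddling triangles (8 of 12):
  (v1,v3,v0) [++-] → (-0.79, -0.89437, -0.8921)–(-0.79, -1.97, -0.8921)  len=1.0756
  (v4,v1,v0) [-+-] → (0.358656, -1.97, -0.8921)–(-0.79, -1.97, -0.8921)  len=1.1487
  (v0,v3,v2) [-+-] → (-0.79, -0.89437, -0.8921)–(-0.79, 1.97, -0.8921)  len=2.8644
  (v5,v1,v4) [++-] → (0.358656, -1.97, -0.8921)–(0.79, -1.97, -0.8921)  len=0.4313
  (v3,v7,v2) [++-] → (-0.358656, 1.97, -0.8921)–(-0.79, 1.97, -0.8921)  len=0.4313
  (v2,v7,v6) [-+-] → (-0.358656, 1.97, -0.8921)–(0.79, 1.97, -0.8921)  len=1.1487
  (v6,v5,v4) [-+-] → (0.79, 0.89437, -0.8921)–(0.79, -1.97, -0.8921)  len=2.8644
  (v7,v5,v6) [++-] → (0.79, 0.89437, -0.8921)–(0.79, 1.97, -0.8921)  len=1.0756

Chained into 1 loop(s):
  loop 1: 8 segments, perimeter = 11.0400
Total perimeter = 11.040


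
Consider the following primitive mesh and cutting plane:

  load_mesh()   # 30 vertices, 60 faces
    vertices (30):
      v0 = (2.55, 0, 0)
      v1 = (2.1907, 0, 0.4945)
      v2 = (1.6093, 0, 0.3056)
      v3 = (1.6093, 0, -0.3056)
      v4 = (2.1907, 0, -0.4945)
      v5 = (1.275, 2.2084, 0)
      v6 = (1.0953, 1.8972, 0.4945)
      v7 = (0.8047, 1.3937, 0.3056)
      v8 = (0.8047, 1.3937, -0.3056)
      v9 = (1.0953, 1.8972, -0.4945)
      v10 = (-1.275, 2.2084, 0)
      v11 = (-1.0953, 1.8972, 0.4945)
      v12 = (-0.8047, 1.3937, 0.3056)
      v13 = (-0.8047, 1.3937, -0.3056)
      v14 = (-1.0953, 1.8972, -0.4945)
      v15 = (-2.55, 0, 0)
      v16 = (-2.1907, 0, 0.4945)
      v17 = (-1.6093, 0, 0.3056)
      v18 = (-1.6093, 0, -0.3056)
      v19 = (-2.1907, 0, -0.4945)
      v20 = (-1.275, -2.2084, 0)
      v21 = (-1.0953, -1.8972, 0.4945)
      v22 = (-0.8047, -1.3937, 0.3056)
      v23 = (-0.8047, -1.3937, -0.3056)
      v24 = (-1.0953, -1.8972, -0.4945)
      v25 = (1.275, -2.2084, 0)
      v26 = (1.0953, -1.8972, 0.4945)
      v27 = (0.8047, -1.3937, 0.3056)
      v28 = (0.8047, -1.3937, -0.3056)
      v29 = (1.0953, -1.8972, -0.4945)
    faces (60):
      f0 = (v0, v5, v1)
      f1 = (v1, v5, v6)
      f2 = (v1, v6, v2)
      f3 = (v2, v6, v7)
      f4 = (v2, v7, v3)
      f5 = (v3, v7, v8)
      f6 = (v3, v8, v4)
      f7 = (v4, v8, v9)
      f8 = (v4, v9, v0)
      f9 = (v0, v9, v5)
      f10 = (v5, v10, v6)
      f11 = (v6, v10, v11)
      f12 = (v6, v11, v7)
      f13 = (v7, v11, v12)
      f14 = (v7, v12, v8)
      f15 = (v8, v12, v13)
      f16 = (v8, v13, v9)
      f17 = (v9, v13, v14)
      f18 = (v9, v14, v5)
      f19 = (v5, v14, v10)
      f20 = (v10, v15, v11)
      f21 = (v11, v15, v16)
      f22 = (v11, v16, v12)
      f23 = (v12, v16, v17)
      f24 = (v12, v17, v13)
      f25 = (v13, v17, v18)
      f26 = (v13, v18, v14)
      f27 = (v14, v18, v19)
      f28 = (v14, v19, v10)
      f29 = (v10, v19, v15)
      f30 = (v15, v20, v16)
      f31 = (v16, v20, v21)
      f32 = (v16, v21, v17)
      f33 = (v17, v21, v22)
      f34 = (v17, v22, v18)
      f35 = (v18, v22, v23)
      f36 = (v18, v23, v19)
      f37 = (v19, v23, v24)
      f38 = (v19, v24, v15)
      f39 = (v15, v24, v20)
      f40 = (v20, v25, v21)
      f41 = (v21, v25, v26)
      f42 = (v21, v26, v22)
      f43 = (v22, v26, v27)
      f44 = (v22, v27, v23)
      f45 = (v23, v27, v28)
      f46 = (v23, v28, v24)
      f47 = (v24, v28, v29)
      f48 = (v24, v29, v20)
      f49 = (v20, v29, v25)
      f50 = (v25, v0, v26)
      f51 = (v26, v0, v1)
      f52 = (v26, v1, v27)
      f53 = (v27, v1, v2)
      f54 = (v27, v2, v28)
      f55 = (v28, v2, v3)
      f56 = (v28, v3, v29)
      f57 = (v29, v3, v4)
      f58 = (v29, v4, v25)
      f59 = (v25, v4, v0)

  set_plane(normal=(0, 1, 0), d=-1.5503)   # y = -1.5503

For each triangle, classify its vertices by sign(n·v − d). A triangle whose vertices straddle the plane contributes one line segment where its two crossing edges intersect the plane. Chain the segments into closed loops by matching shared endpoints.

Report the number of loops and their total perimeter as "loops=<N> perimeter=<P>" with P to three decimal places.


Straddling triangles (18 of 60):
  (v15,v20,v16) [+-+] → (-1.65495, -1.5503, 0)–(-1.54788, -1.5503, 0.14736)  len=0.1822
  (v16,v20,v21) [+--] → (-1.54788, -1.5503, 0.14736)–(-1.29559, -1.5503, 0.4945)  len=0.4291
  (v16,v21,v17) [+-+] → (-1.29559, -1.5503, 0.4945)–(-1.18928, -1.5503, 0.45996)  len=0.1118
  (v17,v21,v22) [+-+] → (-1.18928, -1.5503, 0.45996)–(-0.895083, -1.5503, 0.364352)  len=0.3093
  (v19,v23,v24) [++-] → (-0.895083, -1.5503, -0.364352)–(-1.29559, -1.5503, -0.4945)  len=0.4211
  (v19,v24,v15) [+-+] → (-1.29559, -1.5503, -0.4945)–(-1.36129, -1.5503, -0.404081)  len=0.1118
  (v15,v24,v20) [+--] → (-1.36129, -1.5503, -0.404081)–(-1.65495, -1.5503, 0)  len=0.4995
  (v21,v26,v22) [--+] → (-0.213757, -1.5503, 0.364352)–(-0.895083, -1.5503, 0.364352)  len=0.6813
  (v22,v26,v27) [+-+] → (-0.213757, -1.5503, 0.364352)–(0.895083, -1.5503, 0.364352)  len=1.1088
  (v23,v28,v24) [++-] → (0.213757, -1.5503, -0.364352)–(-0.895083, -1.5503, -0.364352)  len=1.1088
  (v24,v28,v29) [-+-] → (0.213757, -1.5503, -0.364352)–(0.895083, -1.5503, -0.364352)  len=0.6813
  (v25,v0,v26) [-+-] → (1.65495, -1.5503, 0)–(1.36129, -1.5503, 0.404081)  len=0.4995
  (v26,v0,v1) [-++] → (1.36129, -1.5503, 0.404081)–(1.29559, -1.5503, 0.4945)  len=0.1118
  (v26,v1,v27) [-++] → (1.29559, -1.5503, 0.4945)–(0.895083, -1.5503, 0.364352)  len=0.4211
  (v28,v3,v29) [++-] → (1.18928, -1.5503, -0.45996)–(0.895083, -1.5503, -0.364352)  len=0.3093
  (v29,v3,v4) [-++] → (1.18928, -1.5503, -0.45996)–(1.29559, -1.5503, -0.4945)  len=0.1118
  (v29,v4,v25) [-+-] → (1.29559, -1.5503, -0.4945)–(1.54788, -1.5503, -0.14736)  len=0.4291
  (v25,v4,v0) [-++] → (1.54788, -1.5503, -0.14736)–(1.65495, -1.5503, 0)  len=0.1822

Chained into 1 loop(s):
  loop 1: 18 segments, perimeter = 7.7100
Total perimeter = 7.710

loops=1 perimeter=7.710


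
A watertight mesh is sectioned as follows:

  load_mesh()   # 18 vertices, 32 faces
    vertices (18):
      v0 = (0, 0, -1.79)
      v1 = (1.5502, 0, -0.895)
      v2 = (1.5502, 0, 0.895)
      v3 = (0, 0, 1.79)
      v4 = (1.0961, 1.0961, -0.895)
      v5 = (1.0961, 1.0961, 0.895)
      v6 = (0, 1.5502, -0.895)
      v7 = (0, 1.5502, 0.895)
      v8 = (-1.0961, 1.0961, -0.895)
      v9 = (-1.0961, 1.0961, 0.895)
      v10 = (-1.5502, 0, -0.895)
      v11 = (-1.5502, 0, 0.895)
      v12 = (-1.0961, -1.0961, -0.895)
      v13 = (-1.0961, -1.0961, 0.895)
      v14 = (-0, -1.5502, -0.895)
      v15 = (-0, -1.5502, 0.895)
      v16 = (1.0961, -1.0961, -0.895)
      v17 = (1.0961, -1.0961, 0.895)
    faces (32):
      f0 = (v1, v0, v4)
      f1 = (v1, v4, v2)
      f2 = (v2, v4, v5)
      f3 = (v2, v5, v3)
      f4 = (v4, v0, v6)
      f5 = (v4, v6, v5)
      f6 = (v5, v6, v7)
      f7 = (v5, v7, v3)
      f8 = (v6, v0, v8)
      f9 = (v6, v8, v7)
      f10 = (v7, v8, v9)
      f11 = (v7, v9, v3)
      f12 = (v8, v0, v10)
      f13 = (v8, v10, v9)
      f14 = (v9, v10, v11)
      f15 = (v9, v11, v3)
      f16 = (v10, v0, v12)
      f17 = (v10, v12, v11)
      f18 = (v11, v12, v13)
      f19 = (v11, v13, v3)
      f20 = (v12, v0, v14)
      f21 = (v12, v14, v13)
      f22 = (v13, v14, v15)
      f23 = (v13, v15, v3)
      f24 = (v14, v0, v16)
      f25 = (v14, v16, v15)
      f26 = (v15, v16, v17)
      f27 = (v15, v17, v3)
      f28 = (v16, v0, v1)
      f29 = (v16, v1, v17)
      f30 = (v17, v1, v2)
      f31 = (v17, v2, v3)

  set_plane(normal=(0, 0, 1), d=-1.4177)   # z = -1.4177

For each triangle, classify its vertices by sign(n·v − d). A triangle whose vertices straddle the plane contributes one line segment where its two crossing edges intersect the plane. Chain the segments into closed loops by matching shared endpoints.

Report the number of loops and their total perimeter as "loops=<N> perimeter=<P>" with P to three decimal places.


loops=1 perimeter=3.948

Straddling triangles (8 of 32):
  (v1,v0,v4) [+-+] → (0.644849, 0, -1.4177)–(0.455953, 0.455953, -1.4177)  len=0.4935
  (v4,v0,v6) [+-+] → (0.455953, 0.455953, -1.4177)–(0, 0.644849, -1.4177)  len=0.4935
  (v6,v0,v8) [+-+] → (0, 0.644849, -1.4177)–(-0.455953, 0.455953, -1.4177)  len=0.4935
  (v8,v0,v10) [+-+] → (-0.455953, 0.455953, -1.4177)–(-0.644849, 0, -1.4177)  len=0.4935
  (v10,v0,v12) [+-+] → (-0.644849, 0, -1.4177)–(-0.455953, -0.455953, -1.4177)  len=0.4935
  (v12,v0,v14) [+-+] → (-0.455953, -0.455953, -1.4177)–(0, -0.644849, -1.4177)  len=0.4935
  (v14,v0,v16) [+-+] → (0, -0.644849, -1.4177)–(0.455953, -0.455953, -1.4177)  len=0.4935
  (v16,v0,v1) [+-+] → (0.455953, -0.455953, -1.4177)–(0.644849, 0, -1.4177)  len=0.4935

Chained into 1 loop(s):
  loop 1: 8 segments, perimeter = 3.9483
Total perimeter = 3.948


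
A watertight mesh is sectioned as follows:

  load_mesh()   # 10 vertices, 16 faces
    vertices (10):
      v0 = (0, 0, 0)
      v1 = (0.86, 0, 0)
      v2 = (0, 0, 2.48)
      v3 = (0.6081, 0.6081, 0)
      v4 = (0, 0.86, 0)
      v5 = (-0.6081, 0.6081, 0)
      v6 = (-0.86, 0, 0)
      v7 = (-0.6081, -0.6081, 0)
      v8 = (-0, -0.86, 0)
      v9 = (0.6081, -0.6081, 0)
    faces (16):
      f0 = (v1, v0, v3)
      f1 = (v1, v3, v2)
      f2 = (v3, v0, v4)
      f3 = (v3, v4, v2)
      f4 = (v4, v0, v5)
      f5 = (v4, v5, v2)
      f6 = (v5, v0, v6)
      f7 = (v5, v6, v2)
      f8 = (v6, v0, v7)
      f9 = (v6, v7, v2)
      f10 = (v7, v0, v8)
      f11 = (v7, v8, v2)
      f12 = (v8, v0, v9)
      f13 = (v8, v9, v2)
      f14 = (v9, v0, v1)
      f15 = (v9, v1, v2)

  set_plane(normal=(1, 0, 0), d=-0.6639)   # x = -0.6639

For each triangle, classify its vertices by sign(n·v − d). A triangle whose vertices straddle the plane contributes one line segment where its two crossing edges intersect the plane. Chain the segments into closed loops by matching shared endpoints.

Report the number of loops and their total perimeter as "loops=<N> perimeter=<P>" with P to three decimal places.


Straddling triangles (4 of 16):
  (v5,v0,v6) [++-] → (-0.6639, 0, 0)–(-0.6639, 0.473396, 0)  len=0.4734
  (v5,v6,v2) [+-+] → (-0.6639, 0.473396, 0)–(-0.6639, 0, 0.565498)  len=0.7375
  (v6,v0,v7) [-++] → (-0.6639, 0, 0)–(-0.6639, -0.473396, 0)  len=0.4734
  (v6,v7,v2) [-++] → (-0.6639, -0.473396, 0)–(-0.6639, 0, 0.565498)  len=0.7375

Chained into 1 loop(s):
  loop 1: 4 segments, perimeter = 2.4218
Total perimeter = 2.422

loops=1 perimeter=2.422


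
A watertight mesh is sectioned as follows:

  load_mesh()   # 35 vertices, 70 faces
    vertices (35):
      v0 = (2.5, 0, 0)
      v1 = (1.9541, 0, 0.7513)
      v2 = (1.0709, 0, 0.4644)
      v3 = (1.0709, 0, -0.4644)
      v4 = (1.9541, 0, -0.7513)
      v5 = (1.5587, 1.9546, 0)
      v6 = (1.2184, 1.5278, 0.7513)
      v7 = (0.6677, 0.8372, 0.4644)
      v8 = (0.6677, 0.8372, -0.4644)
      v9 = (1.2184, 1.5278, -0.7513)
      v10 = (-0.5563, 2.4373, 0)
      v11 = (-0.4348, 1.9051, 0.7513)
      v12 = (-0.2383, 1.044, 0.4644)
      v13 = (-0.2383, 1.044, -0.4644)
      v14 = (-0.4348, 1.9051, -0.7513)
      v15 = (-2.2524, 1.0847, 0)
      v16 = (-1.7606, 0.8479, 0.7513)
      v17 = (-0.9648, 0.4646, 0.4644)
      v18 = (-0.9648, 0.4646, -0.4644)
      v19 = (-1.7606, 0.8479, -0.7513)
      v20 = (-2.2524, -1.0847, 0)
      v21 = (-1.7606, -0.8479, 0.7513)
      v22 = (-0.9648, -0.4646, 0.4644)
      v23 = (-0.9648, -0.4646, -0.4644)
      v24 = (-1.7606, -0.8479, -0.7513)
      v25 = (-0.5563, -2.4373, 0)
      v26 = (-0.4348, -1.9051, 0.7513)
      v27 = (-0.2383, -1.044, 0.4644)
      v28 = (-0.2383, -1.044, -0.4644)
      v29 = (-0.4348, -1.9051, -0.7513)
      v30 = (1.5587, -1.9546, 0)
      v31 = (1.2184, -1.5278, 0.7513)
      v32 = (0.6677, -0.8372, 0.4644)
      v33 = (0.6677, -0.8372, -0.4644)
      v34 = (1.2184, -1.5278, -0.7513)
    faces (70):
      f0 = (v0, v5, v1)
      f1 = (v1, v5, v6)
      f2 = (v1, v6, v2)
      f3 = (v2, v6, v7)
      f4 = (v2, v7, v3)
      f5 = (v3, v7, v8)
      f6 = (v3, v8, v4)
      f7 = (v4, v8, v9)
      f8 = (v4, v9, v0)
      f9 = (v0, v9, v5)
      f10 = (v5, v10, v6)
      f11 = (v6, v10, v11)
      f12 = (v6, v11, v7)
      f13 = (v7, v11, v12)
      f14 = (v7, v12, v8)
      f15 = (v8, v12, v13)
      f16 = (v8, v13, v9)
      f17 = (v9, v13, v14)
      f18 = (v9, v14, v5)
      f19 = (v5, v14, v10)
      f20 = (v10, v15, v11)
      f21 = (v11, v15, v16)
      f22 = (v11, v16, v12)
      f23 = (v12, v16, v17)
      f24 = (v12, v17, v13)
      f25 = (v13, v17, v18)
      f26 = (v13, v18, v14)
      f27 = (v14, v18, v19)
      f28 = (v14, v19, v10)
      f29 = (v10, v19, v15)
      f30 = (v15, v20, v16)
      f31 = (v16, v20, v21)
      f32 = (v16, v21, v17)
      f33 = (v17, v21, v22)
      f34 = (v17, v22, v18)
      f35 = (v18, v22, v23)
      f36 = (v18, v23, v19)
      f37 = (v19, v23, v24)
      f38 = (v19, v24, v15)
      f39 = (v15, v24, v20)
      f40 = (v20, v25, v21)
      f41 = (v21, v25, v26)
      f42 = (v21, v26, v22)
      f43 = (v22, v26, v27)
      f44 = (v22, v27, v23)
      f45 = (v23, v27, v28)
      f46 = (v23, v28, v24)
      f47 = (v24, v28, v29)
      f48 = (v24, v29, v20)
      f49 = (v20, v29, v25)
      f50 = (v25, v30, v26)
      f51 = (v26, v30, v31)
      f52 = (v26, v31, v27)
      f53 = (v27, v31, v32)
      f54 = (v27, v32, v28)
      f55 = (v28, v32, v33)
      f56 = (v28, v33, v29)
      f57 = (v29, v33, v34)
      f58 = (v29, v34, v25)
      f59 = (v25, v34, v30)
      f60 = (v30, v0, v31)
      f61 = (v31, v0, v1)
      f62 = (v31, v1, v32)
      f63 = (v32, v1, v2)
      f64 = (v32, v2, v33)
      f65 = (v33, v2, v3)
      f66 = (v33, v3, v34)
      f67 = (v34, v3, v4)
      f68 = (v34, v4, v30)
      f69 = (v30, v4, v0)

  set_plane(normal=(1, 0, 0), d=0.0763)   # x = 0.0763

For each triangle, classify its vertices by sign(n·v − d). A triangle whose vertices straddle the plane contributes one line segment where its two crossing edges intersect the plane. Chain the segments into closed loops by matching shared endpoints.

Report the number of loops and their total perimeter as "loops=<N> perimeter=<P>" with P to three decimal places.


loops=2 perimeter=8.938

Straddling triangles (20 of 70):
  (v5,v10,v6) [+-+] → (0.0763, 2.29292, 0)–(0.0763, 2.1131, 0.267804)  len=0.3226
  (v6,v10,v11) [+--] → (0.0763, 2.1131, 0.267804)–(0.0763, 1.78845, 0.7513)  len=0.5824
  (v6,v11,v7) [+-+] → (0.0763, 1.78845, 0.7513)–(0.0763, 1.41004, 0.618298)  len=0.4011
  (v7,v11,v12) [+--] → (0.0763, 1.41004, 0.618298)–(0.0763, 0.972191, 0.4644)  len=0.4641
  (v7,v12,v8) [+-+] → (0.0763, 0.972191, 0.4644)–(0.0763, 0.972191, 0.141883)  len=0.3225
  (v8,v12,v13) [+--] → (0.0763, 0.972191, 0.141883)–(0.0763, 0.972191, -0.4644)  len=0.6063
  (v8,v13,v9) [+-+] → (0.0763, 0.972191, -0.4644)–(0.0763, 1.14849, -0.526361)  len=0.1869
  (v9,v13,v14) [+--] → (0.0763, 1.14849, -0.526361)–(0.0763, 1.78845, -0.7513)  len=0.6783
  (v9,v14,v5) [+-+] → (0.0763, 1.78845, -0.7513)–(0.0763, 1.91779, -0.558679)  len=0.2320
  (v5,v14,v10) [+--] → (0.0763, 1.91779, -0.558679)–(0.0763, 2.29292, 0)  len=0.6729
  (v25,v30,v26) [-+-] → (0.0763, -2.29292, 0)–(0.0763, -1.91779, 0.558679)  len=0.6729
  (v26,v30,v31) [-++] → (0.0763, -1.91779, 0.558679)–(0.0763, -1.78845, 0.7513)  len=0.2320
  (v26,v31,v27) [-+-] → (0.0763, -1.78845, 0.7513)–(0.0763, -1.14849, 0.526361)  len=0.6783
  (v27,v31,v32) [-++] → (0.0763, -1.14849, 0.526361)–(0.0763, -0.972191, 0.4644)  len=0.1869
  (v27,v32,v28) [-+-] → (0.0763, -0.972191, 0.4644)–(0.0763, -0.972191, -0.141883)  len=0.6063
  (v28,v32,v33) [-++] → (0.0763, -0.972191, -0.141883)–(0.0763, -0.972191, -0.4644)  len=0.3225
  (v28,v33,v29) [-+-] → (0.0763, -0.972191, -0.4644)–(0.0763, -1.41004, -0.618298)  len=0.4641
  (v29,v33,v34) [-++] → (0.0763, -1.41004, -0.618298)–(0.0763, -1.78845, -0.7513)  len=0.4011
  (v29,v34,v25) [-+-] → (0.0763, -1.78845, -0.7513)–(0.0763, -2.1131, -0.267804)  len=0.5824
  (v25,v34,v30) [-++] → (0.0763, -2.1131, -0.267804)–(0.0763, -2.29292, 0)  len=0.3226

Chained into 2 loop(s):
  loop 1: 10 segments, perimeter = 4.4691
  loop 2: 10 segments, perimeter = 4.4691
Total perimeter = 8.938


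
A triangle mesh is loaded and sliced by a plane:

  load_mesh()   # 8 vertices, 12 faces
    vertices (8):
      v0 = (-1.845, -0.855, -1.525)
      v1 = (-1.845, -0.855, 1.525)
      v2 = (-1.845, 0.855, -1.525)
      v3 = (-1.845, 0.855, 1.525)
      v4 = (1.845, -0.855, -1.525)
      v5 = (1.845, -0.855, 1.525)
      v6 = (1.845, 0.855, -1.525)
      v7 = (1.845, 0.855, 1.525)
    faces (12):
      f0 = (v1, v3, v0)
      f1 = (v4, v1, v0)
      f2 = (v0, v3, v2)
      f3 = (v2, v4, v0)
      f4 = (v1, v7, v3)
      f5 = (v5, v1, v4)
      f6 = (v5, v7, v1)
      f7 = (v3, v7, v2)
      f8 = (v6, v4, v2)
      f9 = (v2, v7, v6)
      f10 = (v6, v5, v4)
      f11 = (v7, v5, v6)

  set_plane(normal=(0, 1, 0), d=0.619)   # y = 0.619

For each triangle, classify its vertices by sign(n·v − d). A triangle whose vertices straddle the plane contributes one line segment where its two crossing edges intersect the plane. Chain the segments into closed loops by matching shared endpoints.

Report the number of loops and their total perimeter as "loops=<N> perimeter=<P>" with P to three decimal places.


loops=1 perimeter=13.480

Straddling triangles (8 of 12):
  (v1,v3,v0) [-+-] → (-1.845, 0.619, 1.525)–(-1.845, 0.619, 1.10406)  len=0.4209
  (v0,v3,v2) [-++] → (-1.845, 0.619, 1.10406)–(-1.845, 0.619, -1.525)  len=2.6291
  (v2,v4,v0) [+--] → (-1.33574, 0.619, -1.525)–(-1.845, 0.619, -1.525)  len=0.5093
  (v1,v7,v3) [-++] → (1.33574, 0.619, 1.525)–(-1.845, 0.619, 1.525)  len=3.1807
  (v5,v7,v1) [-+-] → (1.845, 0.619, 1.525)–(1.33574, 0.619, 1.525)  len=0.5093
  (v6,v4,v2) [+-+] → (1.845, 0.619, -1.525)–(-1.33574, 0.619, -1.525)  len=3.1807
  (v6,v5,v4) [+--] → (1.845, 0.619, -1.10406)–(1.845, 0.619, -1.525)  len=0.4209
  (v7,v5,v6) [+-+] → (1.845, 0.619, 1.525)–(1.845, 0.619, -1.10406)  len=2.6291

Chained into 1 loop(s):
  loop 1: 8 segments, perimeter = 13.4800
Total perimeter = 13.480


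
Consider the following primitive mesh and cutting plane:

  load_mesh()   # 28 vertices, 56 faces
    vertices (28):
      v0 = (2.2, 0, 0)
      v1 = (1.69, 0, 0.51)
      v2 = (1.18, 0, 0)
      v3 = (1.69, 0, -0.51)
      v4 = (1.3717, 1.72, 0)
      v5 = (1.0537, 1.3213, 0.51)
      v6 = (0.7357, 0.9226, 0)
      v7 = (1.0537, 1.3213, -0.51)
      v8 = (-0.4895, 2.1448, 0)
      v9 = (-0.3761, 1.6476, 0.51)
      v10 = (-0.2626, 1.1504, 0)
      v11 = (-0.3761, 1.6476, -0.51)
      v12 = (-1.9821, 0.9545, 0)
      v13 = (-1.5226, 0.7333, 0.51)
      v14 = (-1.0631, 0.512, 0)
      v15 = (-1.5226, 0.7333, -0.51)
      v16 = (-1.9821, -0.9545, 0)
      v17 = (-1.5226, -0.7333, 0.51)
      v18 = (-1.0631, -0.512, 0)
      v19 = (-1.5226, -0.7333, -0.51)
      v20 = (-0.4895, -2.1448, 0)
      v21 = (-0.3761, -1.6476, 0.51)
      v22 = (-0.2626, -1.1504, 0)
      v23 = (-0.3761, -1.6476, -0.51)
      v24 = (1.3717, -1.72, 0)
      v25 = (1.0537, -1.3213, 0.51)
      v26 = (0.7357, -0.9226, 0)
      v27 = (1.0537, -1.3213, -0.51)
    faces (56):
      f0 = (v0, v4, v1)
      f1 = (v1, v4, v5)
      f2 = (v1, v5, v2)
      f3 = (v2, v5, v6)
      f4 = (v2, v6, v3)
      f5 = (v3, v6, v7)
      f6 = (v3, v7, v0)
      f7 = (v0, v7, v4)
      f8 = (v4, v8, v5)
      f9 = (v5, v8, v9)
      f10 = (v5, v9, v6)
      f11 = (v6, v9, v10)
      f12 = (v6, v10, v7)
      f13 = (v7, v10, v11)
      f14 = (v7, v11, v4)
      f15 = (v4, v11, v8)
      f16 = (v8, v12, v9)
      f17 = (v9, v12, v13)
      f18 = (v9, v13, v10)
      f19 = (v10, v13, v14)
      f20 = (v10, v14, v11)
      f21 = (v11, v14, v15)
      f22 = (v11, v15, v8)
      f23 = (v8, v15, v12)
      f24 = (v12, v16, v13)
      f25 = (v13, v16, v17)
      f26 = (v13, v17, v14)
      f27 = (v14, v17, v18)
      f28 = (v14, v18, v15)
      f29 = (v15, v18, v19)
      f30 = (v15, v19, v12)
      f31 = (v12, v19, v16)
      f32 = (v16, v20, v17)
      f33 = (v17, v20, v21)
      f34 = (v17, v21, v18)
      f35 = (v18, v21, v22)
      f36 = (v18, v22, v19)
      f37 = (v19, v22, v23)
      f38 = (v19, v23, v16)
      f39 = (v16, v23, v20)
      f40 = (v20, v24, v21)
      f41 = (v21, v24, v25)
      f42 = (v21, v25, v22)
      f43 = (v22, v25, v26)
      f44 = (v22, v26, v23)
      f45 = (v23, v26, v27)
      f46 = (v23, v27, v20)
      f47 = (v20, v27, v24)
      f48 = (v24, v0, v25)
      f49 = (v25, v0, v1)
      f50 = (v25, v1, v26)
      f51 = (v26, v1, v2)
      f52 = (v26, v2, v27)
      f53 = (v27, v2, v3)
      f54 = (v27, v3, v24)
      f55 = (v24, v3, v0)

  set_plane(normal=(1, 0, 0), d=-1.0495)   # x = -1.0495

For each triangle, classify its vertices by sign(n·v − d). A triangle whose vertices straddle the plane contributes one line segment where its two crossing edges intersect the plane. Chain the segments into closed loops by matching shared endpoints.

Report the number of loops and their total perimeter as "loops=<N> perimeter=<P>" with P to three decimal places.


loops=2 perimeter=6.225

Straddling triangles (16 of 56):
  (v8,v12,v9) [+-+] → (-1.0495, 1.69822, 0)–(-1.0495, 1.35698, 0.296156)  len=0.4518
  (v9,v12,v13) [+--] → (-1.0495, 1.35698, 0.296156)–(-1.0495, 1.11058, 0.51)  len=0.3263
  (v9,v13,v10) [+-+] → (-1.0495, 1.11058, 0.51)–(-1.0495, 0.889911, 0.318507)  len=0.2922
  (v10,v13,v14) [+--] → (-1.0495, 0.889911, 0.318507)–(-1.0495, 0.522846, 0)  len=0.4860
  (v10,v14,v11) [+-+] → (-1.0495, 0.522846, 0)–(-1.0495, 0.534481, -0.0100961)  len=0.0154
  (v11,v14,v15) [+--] → (-1.0495, 0.534481, -0.0100961)–(-1.0495, 1.11058, -0.51)  len=0.7628
  (v11,v15,v8) [+-+] → (-1.0495, 1.11058, -0.51)–(-1.0495, 1.37969, -0.27645)  len=0.3563
  (v8,v15,v12) [+--] → (-1.0495, 1.37969, -0.27645)–(-1.0495, 1.69822, 0)  len=0.4218
  (v16,v20,v17) [-+-] → (-1.0495, -1.69822, 0)–(-1.0495, -1.37969, 0.27645)  len=0.4218
  (v17,v20,v21) [-++] → (-1.0495, -1.37969, 0.27645)–(-1.0495, -1.11058, 0.51)  len=0.3563
  (v17,v21,v18) [-+-] → (-1.0495, -1.11058, 0.51)–(-1.0495, -0.534481, 0.0100961)  len=0.7628
  (v18,v21,v22) [-++] → (-1.0495, -0.534481, 0.0100961)–(-1.0495, -0.522846, 0)  len=0.0154
  (v18,v22,v19) [-+-] → (-1.0495, -0.522846, 0)–(-1.0495, -0.889911, -0.318507)  len=0.4860
  (v19,v22,v23) [-++] → (-1.0495, -0.889911, -0.318507)–(-1.0495, -1.11058, -0.51)  len=0.2922
  (v19,v23,v16) [-+-] → (-1.0495, -1.11058, -0.51)–(-1.0495, -1.35698, -0.296156)  len=0.3263
  (v16,v23,v20) [-++] → (-1.0495, -1.35698, -0.296156)–(-1.0495, -1.69822, 0)  len=0.4518

Chained into 2 loop(s):
  loop 1: 8 segments, perimeter = 3.1125
  loop 2: 8 segments, perimeter = 3.1125
Total perimeter = 6.225


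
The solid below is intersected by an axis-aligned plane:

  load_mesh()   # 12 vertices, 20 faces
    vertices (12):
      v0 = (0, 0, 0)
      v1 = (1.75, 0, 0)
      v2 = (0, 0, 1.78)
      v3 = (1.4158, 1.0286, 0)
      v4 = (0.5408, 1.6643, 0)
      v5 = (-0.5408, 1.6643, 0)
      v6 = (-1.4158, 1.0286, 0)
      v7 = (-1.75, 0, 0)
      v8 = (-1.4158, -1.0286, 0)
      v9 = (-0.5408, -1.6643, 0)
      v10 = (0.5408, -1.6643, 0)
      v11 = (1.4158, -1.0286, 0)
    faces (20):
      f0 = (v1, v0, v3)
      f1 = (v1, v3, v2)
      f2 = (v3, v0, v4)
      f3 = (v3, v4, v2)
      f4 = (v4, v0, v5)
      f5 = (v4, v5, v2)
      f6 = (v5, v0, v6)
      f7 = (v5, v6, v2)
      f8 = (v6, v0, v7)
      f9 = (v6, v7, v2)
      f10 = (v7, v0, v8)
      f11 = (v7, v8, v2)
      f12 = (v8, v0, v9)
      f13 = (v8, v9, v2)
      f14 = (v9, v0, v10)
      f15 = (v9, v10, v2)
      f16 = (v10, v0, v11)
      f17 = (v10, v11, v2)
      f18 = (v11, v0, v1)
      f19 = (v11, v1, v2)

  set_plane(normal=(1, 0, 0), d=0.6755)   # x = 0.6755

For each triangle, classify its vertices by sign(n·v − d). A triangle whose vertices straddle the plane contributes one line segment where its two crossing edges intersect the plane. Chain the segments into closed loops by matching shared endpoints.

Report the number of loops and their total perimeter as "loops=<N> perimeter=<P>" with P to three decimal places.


loops=1 perimeter=7.011

Straddling triangles (8 of 20):
  (v1,v0,v3) [+-+] → (0.6755, 0, 0)–(0.6755, 0.490761, 0)  len=0.4908
  (v1,v3,v2) [++-] → (0.6755, 0.490761, 0.930735)–(0.6755, 0, 1.09292)  len=0.5169
  (v3,v0,v4) [+--] → (0.6755, 0.490761, 0)–(0.6755, 1.56644, 0)  len=1.0757
  (v3,v4,v2) [+--] → (0.6755, 1.56644, 0)–(0.6755, 0.490761, 0.930735)  len=1.4224
  (v10,v0,v11) [--+] → (0.6755, -0.490761, 0)–(0.6755, -1.56644, 0)  len=1.0757
  (v10,v11,v2) [-+-] → (0.6755, -1.56644, 0)–(0.6755, -0.490761, 0.930735)  len=1.4224
  (v11,v0,v1) [+-+] → (0.6755, -0.490761, 0)–(0.6755, 0, 0)  len=0.4908
  (v11,v1,v2) [++-] → (0.6755, 0, 1.09292)–(0.6755, -0.490761, 0.930735)  len=0.5169

Chained into 1 loop(s):
  loop 1: 8 segments, perimeter = 7.0115
Total perimeter = 7.011


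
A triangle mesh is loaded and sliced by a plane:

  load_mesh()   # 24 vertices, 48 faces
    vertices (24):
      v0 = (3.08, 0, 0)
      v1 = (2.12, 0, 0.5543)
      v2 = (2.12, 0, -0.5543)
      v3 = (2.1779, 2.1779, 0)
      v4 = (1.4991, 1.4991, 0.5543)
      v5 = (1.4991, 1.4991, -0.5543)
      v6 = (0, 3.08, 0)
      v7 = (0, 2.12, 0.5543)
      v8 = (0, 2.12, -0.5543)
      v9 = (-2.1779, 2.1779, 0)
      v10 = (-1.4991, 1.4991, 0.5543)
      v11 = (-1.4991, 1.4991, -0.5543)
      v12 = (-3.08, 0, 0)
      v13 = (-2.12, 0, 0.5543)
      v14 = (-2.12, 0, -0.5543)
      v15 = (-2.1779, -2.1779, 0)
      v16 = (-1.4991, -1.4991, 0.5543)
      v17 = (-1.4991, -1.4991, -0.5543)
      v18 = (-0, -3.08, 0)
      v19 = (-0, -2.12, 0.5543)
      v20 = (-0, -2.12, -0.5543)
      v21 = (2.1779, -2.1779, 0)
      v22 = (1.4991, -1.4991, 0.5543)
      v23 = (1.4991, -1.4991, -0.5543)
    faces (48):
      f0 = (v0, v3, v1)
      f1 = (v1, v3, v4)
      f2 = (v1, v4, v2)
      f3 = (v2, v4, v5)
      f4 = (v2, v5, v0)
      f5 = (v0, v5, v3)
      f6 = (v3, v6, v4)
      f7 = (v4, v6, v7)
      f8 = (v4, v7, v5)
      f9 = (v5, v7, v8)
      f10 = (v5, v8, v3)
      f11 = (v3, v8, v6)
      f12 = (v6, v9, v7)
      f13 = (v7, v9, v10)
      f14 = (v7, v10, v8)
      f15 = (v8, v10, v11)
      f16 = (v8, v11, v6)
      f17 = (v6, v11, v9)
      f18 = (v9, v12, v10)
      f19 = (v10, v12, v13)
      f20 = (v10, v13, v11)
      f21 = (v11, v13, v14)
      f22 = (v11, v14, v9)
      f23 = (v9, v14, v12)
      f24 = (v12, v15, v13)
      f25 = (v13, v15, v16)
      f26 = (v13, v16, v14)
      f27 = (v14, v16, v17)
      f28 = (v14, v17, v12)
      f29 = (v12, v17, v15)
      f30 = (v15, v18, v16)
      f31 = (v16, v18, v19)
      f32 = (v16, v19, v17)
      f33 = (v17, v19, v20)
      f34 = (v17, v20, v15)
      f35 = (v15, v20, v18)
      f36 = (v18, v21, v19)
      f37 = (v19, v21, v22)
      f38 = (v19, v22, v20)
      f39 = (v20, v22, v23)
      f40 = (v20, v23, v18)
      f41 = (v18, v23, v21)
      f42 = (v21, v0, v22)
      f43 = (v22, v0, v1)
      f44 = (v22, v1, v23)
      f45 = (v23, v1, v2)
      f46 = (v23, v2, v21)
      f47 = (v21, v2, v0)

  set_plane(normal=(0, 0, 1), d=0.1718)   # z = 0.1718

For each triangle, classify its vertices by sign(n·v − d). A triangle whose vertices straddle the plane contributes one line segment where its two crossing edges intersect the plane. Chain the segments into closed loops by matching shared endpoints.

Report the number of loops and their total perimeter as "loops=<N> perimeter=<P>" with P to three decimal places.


Straddling triangles (32 of 48):
  (v0,v3,v1) [--+] → (2.15995, 1.50288, 0.1718)–(2.78246, 0, 0.1718)  len=1.6267
  (v1,v3,v4) [+-+] → (2.15995, 1.50288, 0.1718)–(1.96751, 1.96751, 0.1718)  len=0.5029
  (v1,v4,v2) [++-] → (1.71333, 0.981866, 0.1718)–(2.12, 0, 0.1718)  len=1.0628
  (v2,v4,v5) [-+-] → (1.71333, 0.981866, 0.1718)–(1.4991, 1.4991, 0.1718)  len=0.5598
  (v3,v6,v4) [--+] → (0.464632, 2.59002, 0.1718)–(1.96751, 1.96751, 0.1718)  len=1.6267
  (v4,v6,v7) [+-+] → (0.464632, 2.59002, 0.1718)–(0, 2.78246, 0.1718)  len=0.5029
  (v4,v7,v5) [++-] → (0.517234, 1.90577, 0.1718)–(1.4991, 1.4991, 0.1718)  len=1.0628
  (v5,v7,v8) [-+-] → (0.517234, 1.90577, 0.1718)–(0, 2.12, 0.1718)  len=0.5598
  (v6,v9,v7) [--+] → (-1.50288, 2.15995, 0.1718)–(0, 2.78246, 0.1718)  len=1.6267
  (v7,v9,v10) [+-+] → (-1.50288, 2.15995, 0.1718)–(-1.96751, 1.96751, 0.1718)  len=0.5029
  (v7,v10,v8) [++-] → (-0.981866, 1.71333, 0.1718)–(0, 2.12, 0.1718)  len=1.0628
  (v8,v10,v11) [-+-] → (-0.981866, 1.71333, 0.1718)–(-1.4991, 1.4991, 0.1718)  len=0.5598
  (v9,v12,v10) [--+] → (-2.59002, 0.464632, 0.1718)–(-1.96751, 1.96751, 0.1718)  len=1.6267
  (v10,v12,v13) [+-+] → (-2.59002, 0.464632, 0.1718)–(-2.78246, 0, 0.1718)  len=0.5029
  (v10,v13,v11) [++-] → (-1.90577, 0.517234, 0.1718)–(-1.4991, 1.4991, 0.1718)  len=1.0628
  (v11,v13,v14) [-+-] → (-1.90577, 0.517234, 0.1718)–(-2.12, 0, 0.1718)  len=0.5598
  (v12,v15,v13) [--+] → (-2.15995, -1.50288, 0.1718)–(-2.78246, 0, 0.1718)  len=1.6267
  (v13,v15,v16) [+-+] → (-2.15995, -1.50288, 0.1718)–(-1.96751, -1.96751, 0.1718)  len=0.5029
  (v13,v16,v14) [++-] → (-1.71333, -0.981866, 0.1718)–(-2.12, 0, 0.1718)  len=1.0628
  (v14,v16,v17) [-+-] → (-1.71333, -0.981866, 0.1718)–(-1.4991, -1.4991, 0.1718)  len=0.5598
  (v15,v18,v16) [--+] → (-0.464632, -2.59002, 0.1718)–(-1.96751, -1.96751, 0.1718)  len=1.6267
  (v16,v18,v19) [+-+] → (-0.464632, -2.59002, 0.1718)–(0, -2.78246, 0.1718)  len=0.5029
  (v16,v19,v17) [++-] → (-0.517234, -1.90577, 0.1718)–(-1.4991, -1.4991, 0.1718)  len=1.0628
  (v17,v19,v20) [-+-] → (-0.517234, -1.90577, 0.1718)–(0, -2.12, 0.1718)  len=0.5598
  (v18,v21,v19) [--+] → (1.50288, -2.15995, 0.1718)–(0, -2.78246, 0.1718)  len=1.6267
  (v19,v21,v22) [+-+] → (1.50288, -2.15995, 0.1718)–(1.96751, -1.96751, 0.1718)  len=0.5029
  (v19,v22,v20) [++-] → (0.981866, -1.71333, 0.1718)–(0, -2.12, 0.1718)  len=1.0628
  (v20,v22,v23) [-+-] → (0.981866, -1.71333, 0.1718)–(1.4991, -1.4991, 0.1718)  len=0.5598
  (v21,v0,v22) [--+] → (2.59002, -0.464632, 0.1718)–(1.96751, -1.96751, 0.1718)  len=1.6267
  (v22,v0,v1) [+-+] → (2.59002, -0.464632, 0.1718)–(2.78246, 0, 0.1718)  len=0.5029
  (v22,v1,v23) [++-] → (1.90577, -0.517234, 0.1718)–(1.4991, -1.4991, 0.1718)  len=1.0628
  (v23,v1,v2) [-+-] → (1.90577, -0.517234, 0.1718)–(2.12, 0, 0.1718)  len=0.5598

Chained into 2 loop(s):
  loop 1: 16 segments, perimeter = 17.0369
  loop 2: 16 segments, perimeter = 12.9808
Total perimeter = 30.018

loops=2 perimeter=30.018


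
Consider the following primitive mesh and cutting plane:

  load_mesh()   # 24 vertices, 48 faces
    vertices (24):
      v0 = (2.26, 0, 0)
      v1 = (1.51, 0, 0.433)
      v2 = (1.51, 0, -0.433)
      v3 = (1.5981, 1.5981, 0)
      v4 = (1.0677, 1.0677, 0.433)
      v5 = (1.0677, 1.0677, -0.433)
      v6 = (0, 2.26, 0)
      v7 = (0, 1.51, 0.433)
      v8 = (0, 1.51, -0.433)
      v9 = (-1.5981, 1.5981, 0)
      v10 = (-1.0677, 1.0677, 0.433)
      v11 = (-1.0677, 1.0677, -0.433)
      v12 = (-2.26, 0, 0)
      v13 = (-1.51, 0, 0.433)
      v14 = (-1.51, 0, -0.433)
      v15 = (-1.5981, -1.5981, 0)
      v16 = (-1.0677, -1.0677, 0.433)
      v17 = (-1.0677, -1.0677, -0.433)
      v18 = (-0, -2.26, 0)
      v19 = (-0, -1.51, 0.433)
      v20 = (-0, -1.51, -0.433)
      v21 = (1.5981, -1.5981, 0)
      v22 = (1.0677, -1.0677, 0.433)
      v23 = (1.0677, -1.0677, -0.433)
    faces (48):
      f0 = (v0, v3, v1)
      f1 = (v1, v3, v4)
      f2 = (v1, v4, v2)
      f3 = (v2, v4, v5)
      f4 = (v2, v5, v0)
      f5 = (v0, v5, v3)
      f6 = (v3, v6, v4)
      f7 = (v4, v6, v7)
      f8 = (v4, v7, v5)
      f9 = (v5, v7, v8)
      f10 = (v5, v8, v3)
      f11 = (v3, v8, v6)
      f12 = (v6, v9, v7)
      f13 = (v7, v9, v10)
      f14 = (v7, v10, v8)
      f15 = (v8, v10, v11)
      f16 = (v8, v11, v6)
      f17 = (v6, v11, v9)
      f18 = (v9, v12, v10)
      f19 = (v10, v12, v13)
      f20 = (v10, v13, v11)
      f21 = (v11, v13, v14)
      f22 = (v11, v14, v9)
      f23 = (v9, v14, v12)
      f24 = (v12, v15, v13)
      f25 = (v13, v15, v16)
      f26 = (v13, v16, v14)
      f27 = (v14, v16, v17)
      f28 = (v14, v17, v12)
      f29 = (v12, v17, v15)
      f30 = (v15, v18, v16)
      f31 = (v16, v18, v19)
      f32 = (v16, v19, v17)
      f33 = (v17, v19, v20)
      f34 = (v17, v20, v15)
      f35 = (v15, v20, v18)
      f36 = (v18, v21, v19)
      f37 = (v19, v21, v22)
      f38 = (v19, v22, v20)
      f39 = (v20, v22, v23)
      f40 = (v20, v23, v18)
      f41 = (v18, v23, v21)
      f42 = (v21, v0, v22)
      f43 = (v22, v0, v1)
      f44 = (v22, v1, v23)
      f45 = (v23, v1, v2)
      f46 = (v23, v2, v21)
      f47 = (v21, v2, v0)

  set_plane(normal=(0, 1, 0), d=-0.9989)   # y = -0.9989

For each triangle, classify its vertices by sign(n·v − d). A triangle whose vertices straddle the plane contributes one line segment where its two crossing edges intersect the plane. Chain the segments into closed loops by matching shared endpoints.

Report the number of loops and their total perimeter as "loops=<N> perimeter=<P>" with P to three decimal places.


loops=2 perimeter=5.196

Straddling triangles (12 of 48):
  (v12,v15,v13) [+-+] → (-1.84628, -0.9989, 0)–(-1.56507, -0.9989, 0.162351)  len=0.3247
  (v13,v15,v16) [+--] → (-1.56507, -0.9989, 0.162351)–(-1.0962, -0.9989, 0.433)  len=0.5414
  (v13,v16,v14) [+-+] → (-1.0962, -0.9989, 0.433)–(-1.0962, -0.9989, 0.377197)  len=0.0558
  (v14,v16,v17) [+--] → (-1.0962, -0.9989, 0.377197)–(-1.0962, -0.9989, -0.433)  len=0.8102
  (v14,v17,v12) [+-+] → (-1.0962, -0.9989, -0.433)–(-1.14453, -0.9989, -0.405099)  len=0.0558
  (v12,v17,v15) [+--] → (-1.14453, -0.9989, -0.405099)–(-1.84628, -0.9989, 0)  len=0.8103
  (v21,v0,v22) [-+-] → (1.84628, -0.9989, 0)–(1.14453, -0.9989, 0.405099)  len=0.8103
  (v22,v0,v1) [-++] → (1.14453, -0.9989, 0.405099)–(1.0962, -0.9989, 0.433)  len=0.0558
  (v22,v1,v23) [-+-] → (1.0962, -0.9989, 0.433)–(1.0962, -0.9989, -0.377197)  len=0.8102
  (v23,v1,v2) [-++] → (1.0962, -0.9989, -0.377197)–(1.0962, -0.9989, -0.433)  len=0.0558
  (v23,v2,v21) [-+-] → (1.0962, -0.9989, -0.433)–(1.56507, -0.9989, -0.162351)  len=0.5414
  (v21,v2,v0) [-++] → (1.56507, -0.9989, -0.162351)–(1.84628, -0.9989, 0)  len=0.3247

Chained into 2 loop(s):
  loop 1: 6 segments, perimeter = 2.5982
  loop 2: 6 segments, perimeter = 2.5982
Total perimeter = 5.196
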